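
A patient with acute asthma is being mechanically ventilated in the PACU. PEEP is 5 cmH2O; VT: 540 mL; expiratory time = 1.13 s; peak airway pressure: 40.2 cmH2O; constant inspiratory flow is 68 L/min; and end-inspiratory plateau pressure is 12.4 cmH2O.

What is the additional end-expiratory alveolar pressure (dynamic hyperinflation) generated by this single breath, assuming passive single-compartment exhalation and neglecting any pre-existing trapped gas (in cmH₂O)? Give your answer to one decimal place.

Flow: 68 L/min ÷ 60 = 1.1333 L/s.
R = (PIP − Pplat)/V̇ = (40.2 − 12.4) / 1.1333 = 27.8/1.1333 = 24.53 cmH2O·s/L.
C = Vt/(Pplat − PEEP) = 540.0 / (12.4 − 5) = 540.0/7.4 = 72.973 mL/cmH2O.
τ = R × C = 24.53 × 0.07297 L/cmH2O = 1.79 s.
Fraction remaining = e^(−Te/τ) = e^(−1.13/1.79) = 0.5319; trapped volume = 540.0 × 0.5319 = 287.23 mL.
Additional alveolar pressure from trapping ≈ V_trapped / C = 287.23 / 72.973 = 3.936 cmH2O.

3.9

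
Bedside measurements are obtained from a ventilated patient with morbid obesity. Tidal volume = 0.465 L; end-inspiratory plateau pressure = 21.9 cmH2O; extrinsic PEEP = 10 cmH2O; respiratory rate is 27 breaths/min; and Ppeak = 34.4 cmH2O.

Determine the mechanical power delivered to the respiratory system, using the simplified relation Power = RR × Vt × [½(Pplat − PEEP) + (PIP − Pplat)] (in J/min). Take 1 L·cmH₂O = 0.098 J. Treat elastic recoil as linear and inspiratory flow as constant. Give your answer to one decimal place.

22.7

Per-breath work = Vt × [½(Pplat−PEEP) + (PIP−Pplat)] = 0.465 × [0.5×11.9 + 12.5] = 0.465 × 18.45 = 8.579 L·cmH2O.
Power = 27 × 8.579 = 231.63 L·cmH2O/min.
× 0.098 J/(L·cmH2O) → 22.7 J/min.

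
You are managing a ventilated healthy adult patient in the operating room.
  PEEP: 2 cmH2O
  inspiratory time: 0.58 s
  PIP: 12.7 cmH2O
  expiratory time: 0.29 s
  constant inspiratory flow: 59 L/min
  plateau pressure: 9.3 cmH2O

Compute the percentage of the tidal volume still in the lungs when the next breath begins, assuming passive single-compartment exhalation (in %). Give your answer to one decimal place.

Flow: 59 L/min ÷ 60 = 0.9833 L/s.
Vt = flow × Ti = 0.9833 L/s × 0.58 s × 1000 mL/L = 570.31 mL.
R = (PIP − Pplat)/V̇ = (12.7 − 9.3) / 0.9833 = 3.4/0.9833 = 3.458 cmH2O·s/L.
C = Vt/(Pplat − PEEP) = 570.31 / (9.3 − 2) = 570.31/7.3 = 78.125 mL/cmH2O.
τ = R × C = 3.458 × 0.07813 L/cmH2O = 0.2702 s.
Fraction remaining at end-expiration = e^(−Te/τ) = e^(−0.29/0.2702) = 0.3419 → 34.19%.

34.2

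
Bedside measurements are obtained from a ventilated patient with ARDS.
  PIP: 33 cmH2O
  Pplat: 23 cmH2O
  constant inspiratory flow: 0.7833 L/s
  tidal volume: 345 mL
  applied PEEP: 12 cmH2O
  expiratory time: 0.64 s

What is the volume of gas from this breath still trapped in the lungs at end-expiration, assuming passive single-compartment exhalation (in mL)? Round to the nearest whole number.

R = (PIP − Pplat)/V̇ = (33 − 23) / 0.7833 = 10.0/0.7833 = 12.767 cmH2O·s/L.
C = Vt/(Pplat − PEEP) = 345.0 / (23 − 12) = 345.0/11.0 = 31.364 mL/cmH2O.
τ = R × C = 12.767 × 0.03136 L/cmH2O = 0.4004 s.
Fraction remaining = e^(−Te/τ) = e^(−0.64/0.4004) = 0.2022.
Trapped volume = 345.0 × 0.2022 = 69.759 mL.

70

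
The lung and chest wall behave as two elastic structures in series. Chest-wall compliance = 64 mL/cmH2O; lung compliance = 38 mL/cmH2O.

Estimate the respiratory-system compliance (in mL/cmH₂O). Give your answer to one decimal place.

23.8

Lung and chest wall are elastances in series: 1/Crs = 1/CL + 1/Ccw.
1/Crs = 1/38 + 1/64 = 0.04194.
Crs = 23.844 mL/cmH2O.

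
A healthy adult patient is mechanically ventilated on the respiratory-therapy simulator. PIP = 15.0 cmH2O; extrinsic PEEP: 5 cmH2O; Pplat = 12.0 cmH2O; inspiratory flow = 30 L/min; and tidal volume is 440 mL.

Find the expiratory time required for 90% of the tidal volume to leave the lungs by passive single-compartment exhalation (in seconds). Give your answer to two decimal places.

Flow: 30 L/min ÷ 60 = 0.5 L/s.
R = (PIP − Pplat)/V̇ = (15.0 − 12.0) / 0.5 = 3.0/0.5 = 6.0 cmH2O·s/L.
C = Vt/(Pplat − PEEP) = 440.0 / (12.0 − 5) = 440.0/7.0 = 62.857 mL/cmH2O.
τ = R × C = 6.0 × 0.06286 L/cmH2O = 0.3772 s.
t = −τ·ln(1 − 0.90) = −0.3772·ln(0.1) = 0.8685 s.

0.87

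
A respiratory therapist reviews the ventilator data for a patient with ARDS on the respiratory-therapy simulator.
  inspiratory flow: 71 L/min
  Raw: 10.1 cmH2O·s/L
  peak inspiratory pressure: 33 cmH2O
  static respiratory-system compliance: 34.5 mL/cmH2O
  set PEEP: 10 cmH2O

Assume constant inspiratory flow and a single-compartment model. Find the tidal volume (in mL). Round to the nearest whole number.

Flow: 71 L/min ÷ 60 = 1.1833 L/s.
Equation of motion (constant flow): PIP = Vt/C + R·V̇ + PEEP.
Vt/C = PIP − R·V̇ − PEEP = 33 − 11.951 − 10 = 11.049 cmH2O.
Vt = C × 11.049 = 34.5 × 11.049 = 381.19 mL.

381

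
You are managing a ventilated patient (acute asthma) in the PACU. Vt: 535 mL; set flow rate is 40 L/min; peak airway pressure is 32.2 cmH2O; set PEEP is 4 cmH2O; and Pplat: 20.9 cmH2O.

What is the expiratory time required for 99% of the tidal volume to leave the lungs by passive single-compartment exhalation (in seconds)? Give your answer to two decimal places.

2.47

Flow: 40 L/min ÷ 60 = 0.6667 L/s.
R = (PIP − Pplat)/V̇ = (32.2 − 20.9) / 0.6667 = 11.3/0.6667 = 16.949 cmH2O·s/L.
C = Vt/(Pplat − PEEP) = 535.0 / (20.9 − 4) = 535.0/16.9 = 31.657 mL/cmH2O.
τ = R × C = 16.949 × 0.03166 L/cmH2O = 0.5366 s.
t = −τ·ln(1 − 0.99) = −0.5366·ln(0.01) = 2.471 s.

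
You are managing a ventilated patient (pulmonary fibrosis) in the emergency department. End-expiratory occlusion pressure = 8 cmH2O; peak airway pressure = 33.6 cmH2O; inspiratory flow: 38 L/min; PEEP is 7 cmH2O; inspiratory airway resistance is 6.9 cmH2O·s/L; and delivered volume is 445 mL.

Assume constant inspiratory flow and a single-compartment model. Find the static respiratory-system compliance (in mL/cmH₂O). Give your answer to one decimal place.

21.0

Flow: 38 L/min ÷ 60 = 0.6333 L/s.
Total PEEP = 8 cmH2O (set 7 + intrinsic 1); this is the baseline alveolar pressure.
Equation of motion (constant flow): PIP = Vt/C + R·V̇ + PEEP.
Vt/C = PIP − R·V̇ − PEEP = 33.6 − 6.9×0.6333 − 8 = 33.6 − 4.37 − 8 = 21.23 cmH2O.
C = Vt / 21.23 = 445 / 21.23 = 20.961 mL/cmH2O.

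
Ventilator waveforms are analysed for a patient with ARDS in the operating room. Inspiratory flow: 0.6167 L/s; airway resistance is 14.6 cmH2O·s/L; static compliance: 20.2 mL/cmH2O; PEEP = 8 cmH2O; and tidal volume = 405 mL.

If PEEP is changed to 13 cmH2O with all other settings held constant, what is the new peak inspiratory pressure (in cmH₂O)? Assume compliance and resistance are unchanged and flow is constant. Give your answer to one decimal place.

PIP = Vt/C + R·V̇ + PEEP (constant-flow equation of motion).
Only the baseline term changes: ΔPIP = ΔPEEP = 13 − 8 = 5.0 cmH2O.
Original PIP = 405/20.2 + 14.6×0.6167 + 8 = 37.053 cmH2O; new PIP = 37.053 + (5.0) = 42.053 cmH2O.

42.1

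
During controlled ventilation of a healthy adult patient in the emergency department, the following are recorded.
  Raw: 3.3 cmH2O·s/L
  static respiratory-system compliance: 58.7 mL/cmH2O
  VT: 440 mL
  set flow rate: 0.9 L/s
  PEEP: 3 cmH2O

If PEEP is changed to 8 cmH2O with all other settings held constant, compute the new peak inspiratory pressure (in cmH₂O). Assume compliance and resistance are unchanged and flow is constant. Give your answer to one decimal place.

18.5

PIP = Vt/C + R·V̇ + PEEP (constant-flow equation of motion).
Only the baseline term changes: ΔPIP = ΔPEEP = 8 − 3 = 5.0 cmH2O.
Original PIP = 440/58.7 + 3.3×0.9 + 3 = 13.466 cmH2O; new PIP = 13.466 + (5.0) = 18.466 cmH2O.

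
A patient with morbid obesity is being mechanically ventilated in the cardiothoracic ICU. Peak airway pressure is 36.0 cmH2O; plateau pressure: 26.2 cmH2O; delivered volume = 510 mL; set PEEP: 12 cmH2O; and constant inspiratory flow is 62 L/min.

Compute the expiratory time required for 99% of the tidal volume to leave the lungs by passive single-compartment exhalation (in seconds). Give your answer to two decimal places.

1.57

Flow: 62 L/min ÷ 60 = 1.0333 L/s.
R = (PIP − Pplat)/V̇ = (36.0 − 26.2) / 1.0333 = 9.8/1.0333 = 9.484 cmH2O·s/L.
C = Vt/(Pplat − PEEP) = 510.0 / (26.2 − 12) = 510.0/14.2 = 35.915 mL/cmH2O.
τ = R × C = 9.484 × 0.03592 L/cmH2O = 0.3407 s.
t = −τ·ln(1 − 0.99) = −0.3407·ln(0.01) = 1.569 s.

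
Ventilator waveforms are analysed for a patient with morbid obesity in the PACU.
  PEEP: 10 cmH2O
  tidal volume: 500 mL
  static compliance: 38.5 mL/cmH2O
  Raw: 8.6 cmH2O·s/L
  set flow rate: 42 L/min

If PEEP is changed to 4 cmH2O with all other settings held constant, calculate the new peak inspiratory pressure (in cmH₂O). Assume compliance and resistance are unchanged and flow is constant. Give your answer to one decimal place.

23.0

Flow: 42 L/min ÷ 60 = 0.7 L/s.
PIP = Vt/C + R·V̇ + PEEP (constant-flow equation of motion).
Only the baseline term changes: ΔPIP = ΔPEEP = 4 − 10 = -6.0 cmH2O.
Original PIP = 500/38.5 + 8.6×0.7 + 10 = 29.007 cmH2O; new PIP = 29.007 + (-6.0) = 23.007 cmH2O.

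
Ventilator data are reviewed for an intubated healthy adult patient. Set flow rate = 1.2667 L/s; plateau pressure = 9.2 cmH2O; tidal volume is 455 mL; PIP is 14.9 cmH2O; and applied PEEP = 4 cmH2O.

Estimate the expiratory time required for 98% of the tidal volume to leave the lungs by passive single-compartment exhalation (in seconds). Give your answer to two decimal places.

R = (PIP − Pplat)/V̇ = (14.9 − 9.2) / 1.2667 = 5.7/1.2667 = 4.5 cmH2O·s/L.
C = Vt/(Pplat − PEEP) = 455.0 / (9.2 − 4) = 455.0/5.2 = 87.5 mL/cmH2O.
τ = R × C = 4.5 × 0.0875 L/cmH2O = 0.3938 s.
t = −τ·ln(1 − 0.98) = −0.3938·ln(0.02) = 1.541 s.

1.54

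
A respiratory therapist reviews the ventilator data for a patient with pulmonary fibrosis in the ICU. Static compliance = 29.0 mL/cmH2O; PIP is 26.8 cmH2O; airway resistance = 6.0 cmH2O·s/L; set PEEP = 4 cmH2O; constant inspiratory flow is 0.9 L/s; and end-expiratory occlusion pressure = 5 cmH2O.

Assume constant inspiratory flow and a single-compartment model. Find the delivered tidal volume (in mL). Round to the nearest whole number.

Total PEEP = 5 cmH2O (set 4 + intrinsic 1); this is the baseline alveolar pressure.
Equation of motion (constant flow): PIP = Vt/C + R·V̇ + PEEP.
Vt/C = PIP − R·V̇ − PEEP = 26.8 − 5.4 − 5 = 16.4 cmH2O.
Vt = C × 16.4 = 29.0 × 16.4 = 475.6 mL.

476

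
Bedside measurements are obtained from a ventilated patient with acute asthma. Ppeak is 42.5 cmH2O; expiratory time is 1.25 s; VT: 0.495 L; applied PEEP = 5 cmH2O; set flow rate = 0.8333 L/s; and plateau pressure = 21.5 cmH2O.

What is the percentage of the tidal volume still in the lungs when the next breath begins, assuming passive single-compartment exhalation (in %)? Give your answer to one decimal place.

19.1

R = (PIP − Pplat)/V̇ = (42.5 − 21.5) / 0.8333 = 21.0/0.8333 = 25.201 cmH2O·s/L.
C = Vt/(Pplat − PEEP) = 495.0 / (21.5 − 5) = 495.0/16.5 = 30.0 mL/cmH2O.
τ = R × C = 25.201 × 0.03 L/cmH2O = 0.756 s.
Fraction remaining at end-expiration = e^(−Te/τ) = e^(−1.25/0.756) = 0.1914 → 19.14%.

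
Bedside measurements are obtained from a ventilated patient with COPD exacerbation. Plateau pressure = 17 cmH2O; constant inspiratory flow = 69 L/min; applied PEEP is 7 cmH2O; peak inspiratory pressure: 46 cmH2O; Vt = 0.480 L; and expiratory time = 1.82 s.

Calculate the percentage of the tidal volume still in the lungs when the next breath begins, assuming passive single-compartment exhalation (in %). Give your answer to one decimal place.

22.2

Flow: 69 L/min ÷ 60 = 1.15 L/s.
R = (PIP − Pplat)/V̇ = (46 − 17) / 1.15 = 29.0/1.15 = 25.217 cmH2O·s/L.
C = Vt/(Pplat − PEEP) = 480.0 / (17 − 7) = 480.0/10.0 = 48.0 mL/cmH2O.
τ = R × C = 25.217 × 0.048 L/cmH2O = 1.21 s.
Fraction remaining at end-expiration = e^(−Te/τ) = e^(−1.82/1.21) = 0.2222 → 22.22%.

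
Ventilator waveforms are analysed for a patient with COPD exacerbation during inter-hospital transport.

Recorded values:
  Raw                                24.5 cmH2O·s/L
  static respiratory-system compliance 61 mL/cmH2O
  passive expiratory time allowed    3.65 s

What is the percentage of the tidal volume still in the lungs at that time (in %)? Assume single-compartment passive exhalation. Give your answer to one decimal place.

τ = R × C = 24.5 × 61 mL/cmH2O = 24.5 × 0.061 L/cmH2O = 1.495 s.
Passive exhalation: V(t)/V₀ = e^(−t/τ) = e^(−3.65/1.495) = 0.08703.
Fraction remaining = 0.08703 → 8.703%.

8.7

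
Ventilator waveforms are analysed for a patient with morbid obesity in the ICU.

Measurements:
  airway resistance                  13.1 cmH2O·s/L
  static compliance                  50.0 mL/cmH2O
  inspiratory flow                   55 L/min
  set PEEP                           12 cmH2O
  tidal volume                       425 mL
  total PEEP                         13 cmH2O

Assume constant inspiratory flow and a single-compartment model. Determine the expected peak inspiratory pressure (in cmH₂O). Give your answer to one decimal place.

Flow: 55 L/min ÷ 60 = 0.9167 L/s.
Total PEEP = 13 cmH2O (set 12 + intrinsic 1); this is the baseline alveolar pressure.
Equation of motion (constant flow): PIP = Vt/C + R·V̇ + PEEP.
PIP = 425/50.0 + 13.1×0.9167 + 13 = 8.5 + 12.009 + 13 = 33.509 cmH2O.

33.5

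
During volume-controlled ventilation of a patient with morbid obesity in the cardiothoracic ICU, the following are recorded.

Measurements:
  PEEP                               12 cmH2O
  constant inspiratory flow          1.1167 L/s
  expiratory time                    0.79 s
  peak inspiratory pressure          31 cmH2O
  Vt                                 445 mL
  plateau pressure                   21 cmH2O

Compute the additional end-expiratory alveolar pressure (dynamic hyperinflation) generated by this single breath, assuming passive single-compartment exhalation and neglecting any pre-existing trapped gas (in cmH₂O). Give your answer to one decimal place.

1.5

R = (PIP − Pplat)/V̇ = (31 − 21) / 1.1167 = 10.0/1.1167 = 8.955 cmH2O·s/L.
C = Vt/(Pplat − PEEP) = 445.0 / (21 − 12) = 445.0/9.0 = 49.444 mL/cmH2O.
τ = R × C = 8.955 × 0.04944 L/cmH2O = 0.4427 s.
Fraction remaining = e^(−Te/τ) = e^(−0.79/0.4427) = 0.1679; trapped volume = 445.0 × 0.1679 = 74.716 mL.
Additional alveolar pressure from trapping ≈ V_trapped / C = 74.716 / 49.444 = 1.511 cmH2O.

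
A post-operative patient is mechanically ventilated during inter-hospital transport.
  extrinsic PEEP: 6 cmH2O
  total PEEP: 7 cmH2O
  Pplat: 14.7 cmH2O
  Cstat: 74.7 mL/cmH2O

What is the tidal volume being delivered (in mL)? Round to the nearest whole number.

575

End-expiratory occlusion gives total PEEP = 7 cmH2O (intrinsic PEEP = 7 − 6 = 1). Use total PEEP for the elastic gradient.
Vt = Cstat × (Pplat − PEEPtotal) = 74.7 × (14.7 − 7) = 74.7 × 7.7 = 575.19 mL.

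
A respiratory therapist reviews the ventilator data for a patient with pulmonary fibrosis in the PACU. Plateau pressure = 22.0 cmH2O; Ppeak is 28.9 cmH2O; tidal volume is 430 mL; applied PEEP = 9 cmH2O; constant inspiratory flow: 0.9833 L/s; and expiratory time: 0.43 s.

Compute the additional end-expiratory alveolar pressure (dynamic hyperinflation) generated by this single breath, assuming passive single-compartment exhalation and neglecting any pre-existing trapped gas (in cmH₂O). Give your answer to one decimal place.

2.0

R = (PIP − Pplat)/V̇ = (28.9 − 22.0) / 0.9833 = 6.9/0.9833 = 7.017 cmH2O·s/L.
C = Vt/(Pplat − PEEP) = 430.0 / (22.0 − 9) = 430.0/13.0 = 33.077 mL/cmH2O.
τ = R × C = 7.017 × 0.03308 L/cmH2O = 0.2321 s.
Fraction remaining = e^(−Te/τ) = e^(−0.43/0.2321) = 0.1568; trapped volume = 430.0 × 0.1568 = 67.424 mL.
Additional alveolar pressure from trapping ≈ V_trapped / C = 67.424 / 33.077 = 2.038 cmH2O.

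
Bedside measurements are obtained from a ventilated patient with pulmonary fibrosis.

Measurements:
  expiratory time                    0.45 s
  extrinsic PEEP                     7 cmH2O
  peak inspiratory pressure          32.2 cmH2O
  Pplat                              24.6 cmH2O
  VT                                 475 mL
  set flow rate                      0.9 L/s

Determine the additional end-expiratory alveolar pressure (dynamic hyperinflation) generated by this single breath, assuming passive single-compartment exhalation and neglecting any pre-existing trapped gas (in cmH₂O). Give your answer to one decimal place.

R = (PIP − Pplat)/V̇ = (32.2 − 24.6) / 0.9 = 7.6/0.9 = 8.444 cmH2O·s/L.
C = Vt/(Pplat − PEEP) = 475.0 / (24.6 − 7) = 475.0/17.6 = 26.989 mL/cmH2O.
τ = R × C = 8.444 × 0.02699 L/cmH2O = 0.2279 s.
Fraction remaining = e^(−Te/τ) = e^(−0.45/0.2279) = 0.1388; trapped volume = 475.0 × 0.1388 = 65.93 mL.
Additional alveolar pressure from trapping ≈ V_trapped / C = 65.93 / 26.989 = 2.443 cmH2O.

2.4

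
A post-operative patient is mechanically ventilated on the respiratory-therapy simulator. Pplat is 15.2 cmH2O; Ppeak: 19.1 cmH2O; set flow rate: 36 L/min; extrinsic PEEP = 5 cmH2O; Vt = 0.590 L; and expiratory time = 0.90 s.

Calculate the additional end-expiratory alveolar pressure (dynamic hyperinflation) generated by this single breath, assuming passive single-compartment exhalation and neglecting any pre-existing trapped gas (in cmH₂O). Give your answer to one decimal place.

Flow: 36 L/min ÷ 60 = 0.6 L/s.
R = (PIP − Pplat)/V̇ = (19.1 − 15.2) / 0.6 = 3.9/0.6 = 6.5 cmH2O·s/L.
C = Vt/(Pplat − PEEP) = 590.0 / (15.2 − 5) = 590.0/10.2 = 57.843 mL/cmH2O.
τ = R × C = 6.5 × 0.05784 L/cmH2O = 0.376 s.
Fraction remaining = e^(−Te/τ) = e^(−0.90/0.376) = 0.0913; trapped volume = 590.0 × 0.0913 = 53.867 mL.
Additional alveolar pressure from trapping ≈ V_trapped / C = 53.867 / 57.843 = 0.9313 cmH2O.

0.9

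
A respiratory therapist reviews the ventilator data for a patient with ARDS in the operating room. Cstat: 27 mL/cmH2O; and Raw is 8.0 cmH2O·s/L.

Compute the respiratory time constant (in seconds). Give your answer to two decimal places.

0.22

τ = R × C = 8.0 × 27 mL/cmH2O = 8.0 × 0.027 L/cmH2O = 0.216 s.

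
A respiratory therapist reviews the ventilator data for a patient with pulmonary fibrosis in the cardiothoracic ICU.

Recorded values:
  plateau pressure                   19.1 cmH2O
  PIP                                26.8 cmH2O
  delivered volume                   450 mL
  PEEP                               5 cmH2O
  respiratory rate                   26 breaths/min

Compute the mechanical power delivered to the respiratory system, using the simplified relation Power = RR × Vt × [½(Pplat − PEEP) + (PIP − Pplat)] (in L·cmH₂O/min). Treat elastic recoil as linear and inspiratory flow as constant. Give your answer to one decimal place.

172.6

Per-breath work = Vt × [½(Pplat−PEEP) + (PIP−Pplat)] = 0.450 × [0.5×14.1 + 7.7] = 0.450 × 14.75 = 6.638 L·cmH2O.
Power = 26 × 6.638 = 172.59 L·cmH2O/min.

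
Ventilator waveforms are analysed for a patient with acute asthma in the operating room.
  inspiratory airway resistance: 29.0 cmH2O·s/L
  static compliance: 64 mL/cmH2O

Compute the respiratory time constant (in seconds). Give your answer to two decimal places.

τ = R × C = 29.0 × 64 mL/cmH2O = 29.0 × 0.064 L/cmH2O = 1.856 s.

1.86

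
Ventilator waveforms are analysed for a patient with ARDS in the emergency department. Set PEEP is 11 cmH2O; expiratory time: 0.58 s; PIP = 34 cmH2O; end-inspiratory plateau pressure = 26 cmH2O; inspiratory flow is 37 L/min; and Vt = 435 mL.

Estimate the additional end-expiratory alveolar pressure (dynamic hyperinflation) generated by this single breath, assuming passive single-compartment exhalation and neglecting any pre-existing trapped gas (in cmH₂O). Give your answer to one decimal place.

Flow: 37 L/min ÷ 60 = 0.6167 L/s.
R = (PIP − Pplat)/V̇ = (34 − 26) / 0.6167 = 8.0/0.6167 = 12.972 cmH2O·s/L.
C = Vt/(Pplat − PEEP) = 435.0 / (26 − 11) = 435.0/15.0 = 29.0 mL/cmH2O.
τ = R × C = 12.972 × 0.029 L/cmH2O = 0.3762 s.
Fraction remaining = e^(−Te/τ) = e^(−0.58/0.3762) = 0.214; trapped volume = 435.0 × 0.214 = 93.09 mL.
Additional alveolar pressure from trapping ≈ V_trapped / C = 93.09 / 29.0 = 3.21 cmH2O.

3.2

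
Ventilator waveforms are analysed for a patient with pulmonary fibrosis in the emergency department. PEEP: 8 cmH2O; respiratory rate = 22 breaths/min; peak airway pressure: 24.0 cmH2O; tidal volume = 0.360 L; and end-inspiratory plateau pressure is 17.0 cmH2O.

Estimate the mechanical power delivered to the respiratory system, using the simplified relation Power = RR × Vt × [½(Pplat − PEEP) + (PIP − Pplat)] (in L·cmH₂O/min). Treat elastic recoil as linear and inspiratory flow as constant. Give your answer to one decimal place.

Per-breath work = Vt × [½(Pplat−PEEP) + (PIP−Pplat)] = 0.360 × [0.5×9.0 + 7.0] = 0.360 × 11.5 = 4.14 L·cmH2O.
Power = 22 × 4.14 = 91.08 L·cmH2O/min.

91.1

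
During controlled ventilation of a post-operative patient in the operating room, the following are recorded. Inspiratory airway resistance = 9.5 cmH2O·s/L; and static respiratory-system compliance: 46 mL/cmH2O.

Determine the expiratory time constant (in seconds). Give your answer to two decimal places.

0.44

τ = R × C = 9.5 × 46 mL/cmH2O = 9.5 × 0.046 L/cmH2O = 0.437 s.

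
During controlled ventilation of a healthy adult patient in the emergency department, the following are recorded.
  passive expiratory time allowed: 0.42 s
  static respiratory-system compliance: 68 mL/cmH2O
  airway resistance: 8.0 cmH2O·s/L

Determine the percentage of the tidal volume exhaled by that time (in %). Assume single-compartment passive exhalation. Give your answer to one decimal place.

τ = R × C = 8.0 × 68 mL/cmH2O = 8.0 × 0.068 L/cmH2O = 0.544 s.
Passive exhalation: V(t)/V₀ = e^(−t/τ) = e^(−0.42/0.544) = 0.4621.
Fraction exhaled = 1 − 0.4621 = 0.5379 → 53.79%.

53.8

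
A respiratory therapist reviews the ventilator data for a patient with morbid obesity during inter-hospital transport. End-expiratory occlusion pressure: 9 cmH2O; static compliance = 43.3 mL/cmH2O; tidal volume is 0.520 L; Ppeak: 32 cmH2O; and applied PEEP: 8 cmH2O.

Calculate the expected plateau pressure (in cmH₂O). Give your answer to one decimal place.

End-expiratory occlusion gives total PEEP = 9 cmH2O (intrinsic PEEP = 9 − 8 = 1). Use total PEEP for the elastic gradient.
Pplat = PEEPtotal + Vt / Cstat = 9 + 520 / 43.3 = 9 + 12.009 = 21.009 cmH2O.

21.0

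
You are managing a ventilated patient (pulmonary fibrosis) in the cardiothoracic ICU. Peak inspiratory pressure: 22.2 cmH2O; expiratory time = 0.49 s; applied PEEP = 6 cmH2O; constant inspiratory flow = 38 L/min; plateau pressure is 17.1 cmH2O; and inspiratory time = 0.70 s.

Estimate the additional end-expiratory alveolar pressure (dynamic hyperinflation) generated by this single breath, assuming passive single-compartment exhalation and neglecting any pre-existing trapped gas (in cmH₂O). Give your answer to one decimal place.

2.4

Flow: 38 L/min ÷ 60 = 0.6333 L/s.
Vt = flow × Ti = 0.6333 L/s × 0.70 s × 1000 mL/L = 443.31 mL.
R = (PIP − Pplat)/V̇ = (22.2 − 17.1) / 0.6333 = 5.1/0.6333 = 8.053 cmH2O·s/L.
C = Vt/(Pplat − PEEP) = 443.31 / (17.1 − 6) = 443.31/11.1 = 39.938 mL/cmH2O.
τ = R × C = 8.053 × 0.03994 L/cmH2O = 0.3216 s.
Fraction remaining = e^(−Te/τ) = e^(−0.49/0.3216) = 0.2179; trapped volume = 443.31 × 0.2179 = 96.597 mL.
Additional alveolar pressure from trapping ≈ V_trapped / C = 96.597 / 39.938 = 2.419 cmH2O.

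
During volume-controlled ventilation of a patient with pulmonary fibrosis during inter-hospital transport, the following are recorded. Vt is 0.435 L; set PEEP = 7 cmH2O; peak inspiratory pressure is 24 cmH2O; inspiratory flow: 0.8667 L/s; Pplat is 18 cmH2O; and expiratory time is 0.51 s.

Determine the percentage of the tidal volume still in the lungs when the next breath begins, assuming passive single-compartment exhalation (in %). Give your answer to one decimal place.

15.5

R = (PIP − Pplat)/V̇ = (24 − 18) / 0.8667 = 6.0/0.8667 = 6.923 cmH2O·s/L.
C = Vt/(Pplat − PEEP) = 435.0 / (18 − 7) = 435.0/11.0 = 39.545 mL/cmH2O.
τ = R × C = 6.923 × 0.03955 L/cmH2O = 0.2738 s.
Fraction remaining at end-expiration = e^(−Te/τ) = e^(−0.51/0.2738) = 0.1553 → 15.53%.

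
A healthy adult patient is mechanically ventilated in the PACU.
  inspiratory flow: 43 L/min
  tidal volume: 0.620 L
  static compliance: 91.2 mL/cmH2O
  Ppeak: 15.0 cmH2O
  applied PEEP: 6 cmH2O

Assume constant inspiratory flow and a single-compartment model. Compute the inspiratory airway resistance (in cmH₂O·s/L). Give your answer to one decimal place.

3.1

Flow: 43 L/min ÷ 60 = 0.7167 L/s.
Equation of motion (constant flow): PIP = Vt/C + R·V̇ + PEEP.
R·V̇ = PIP − Vt/C − PEEP = 15.0 − 620/91.2 − 6 = 15.0 − 6.798 − 6 = 2.202 cmH2O.
R = 2.202 / 0.7167 = 3.072 cmH2O·s/L.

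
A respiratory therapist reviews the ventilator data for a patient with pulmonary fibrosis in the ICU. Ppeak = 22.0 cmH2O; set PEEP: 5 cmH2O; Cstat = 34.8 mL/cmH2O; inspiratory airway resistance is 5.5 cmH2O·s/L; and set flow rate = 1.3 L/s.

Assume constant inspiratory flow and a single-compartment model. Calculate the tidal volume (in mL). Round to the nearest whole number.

Equation of motion (constant flow): PIP = Vt/C + R·V̇ + PEEP.
Vt/C = PIP − R·V̇ − PEEP = 22.0 − 7.15 − 5 = 9.85 cmH2O.
Vt = C × 9.85 = 34.8 × 9.85 = 342.78 mL.

343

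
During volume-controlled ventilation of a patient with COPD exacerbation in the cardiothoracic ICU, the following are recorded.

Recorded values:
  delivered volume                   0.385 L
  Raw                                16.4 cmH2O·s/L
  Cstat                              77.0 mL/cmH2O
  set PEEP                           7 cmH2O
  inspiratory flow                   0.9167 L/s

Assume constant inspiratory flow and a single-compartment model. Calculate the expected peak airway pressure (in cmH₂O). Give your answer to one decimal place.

Equation of motion (constant flow): PIP = Vt/C + R·V̇ + PEEP.
PIP = 385/77.0 + 16.4×0.9167 + 7 = 5.0 + 15.034 + 7 = 27.034 cmH2O.

27.0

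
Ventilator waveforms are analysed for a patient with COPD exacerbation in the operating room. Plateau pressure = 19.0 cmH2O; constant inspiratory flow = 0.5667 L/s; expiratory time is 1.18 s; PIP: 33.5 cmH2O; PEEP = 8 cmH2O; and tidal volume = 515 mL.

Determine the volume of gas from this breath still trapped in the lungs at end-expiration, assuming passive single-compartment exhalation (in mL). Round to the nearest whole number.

R = (PIP − Pplat)/V̇ = (33.5 − 19.0) / 0.5667 = 14.5/0.5667 = 25.587 cmH2O·s/L.
C = Vt/(Pplat − PEEP) = 515.0 / (19.0 − 8) = 515.0/11.0 = 46.818 mL/cmH2O.
τ = R × C = 25.587 × 0.04682 L/cmH2O = 1.198 s.
Fraction remaining = e^(−Te/τ) = e^(−1.18/1.198) = 0.3734.
Trapped volume = 515.0 × 0.3734 = 192.3 mL.

192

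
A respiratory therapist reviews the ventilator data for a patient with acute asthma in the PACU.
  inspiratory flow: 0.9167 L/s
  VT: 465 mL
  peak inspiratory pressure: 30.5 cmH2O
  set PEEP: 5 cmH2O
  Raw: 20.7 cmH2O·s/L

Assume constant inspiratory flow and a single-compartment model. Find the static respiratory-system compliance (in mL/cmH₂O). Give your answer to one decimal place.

71.3

Equation of motion (constant flow): PIP = Vt/C + R·V̇ + PEEP.
Vt/C = PIP − R·V̇ − PEEP = 30.5 − 20.7×0.9167 − 5 = 30.5 − 18.976 − 5 = 6.524 cmH2O.
C = Vt / 6.524 = 465 / 6.524 = 71.275 mL/cmH2O.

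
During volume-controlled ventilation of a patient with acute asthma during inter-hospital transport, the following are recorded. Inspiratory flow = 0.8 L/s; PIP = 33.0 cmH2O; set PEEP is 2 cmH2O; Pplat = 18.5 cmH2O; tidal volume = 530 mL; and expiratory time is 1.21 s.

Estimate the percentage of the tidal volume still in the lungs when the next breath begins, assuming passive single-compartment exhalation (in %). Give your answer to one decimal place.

R = (PIP − Pplat)/V̇ = (33.0 − 18.5) / 0.8 = 14.5/0.8 = 18.125 cmH2O·s/L.
C = Vt/(Pplat − PEEP) = 530.0 / (18.5 − 2) = 530.0/16.5 = 32.121 mL/cmH2O.
τ = R × C = 18.125 × 0.03212 L/cmH2O = 0.5822 s.
Fraction remaining at end-expiration = e^(−Te/τ) = e^(−1.21/0.5822) = 0.1251 → 12.51%.

12.5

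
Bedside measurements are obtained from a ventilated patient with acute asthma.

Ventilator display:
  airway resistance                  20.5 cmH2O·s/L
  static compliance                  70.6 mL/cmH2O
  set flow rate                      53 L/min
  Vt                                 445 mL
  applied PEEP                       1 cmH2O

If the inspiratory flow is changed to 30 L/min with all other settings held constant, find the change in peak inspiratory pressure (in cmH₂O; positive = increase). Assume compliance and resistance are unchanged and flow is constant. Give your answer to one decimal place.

Flow: 53 L/min ÷ 60 = 0.8833 L/s.
New flow: 30 L/min ÷ 60 = 0.5 L/s.
PIP = Vt/C + R·V̇ + PEEP (constant-flow equation of motion).
Only the resistive term changes: ΔPIP = R × ΔV̇ = 20.5 × (0.5 − 0.8833) = 20.5 × -0.3833 = -7.858 cmH2O.

-7.9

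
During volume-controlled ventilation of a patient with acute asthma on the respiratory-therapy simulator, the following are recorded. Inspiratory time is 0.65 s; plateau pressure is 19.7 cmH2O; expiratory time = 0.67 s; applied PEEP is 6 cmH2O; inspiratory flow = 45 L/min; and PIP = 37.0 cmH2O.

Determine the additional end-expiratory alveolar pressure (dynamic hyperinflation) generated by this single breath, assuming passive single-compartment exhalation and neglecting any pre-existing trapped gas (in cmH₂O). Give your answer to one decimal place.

6.1

Flow: 45 L/min ÷ 60 = 0.75 L/s.
Vt = flow × Ti = 0.75 L/s × 0.65 s × 1000 mL/L = 487.5 mL.
R = (PIP − Pplat)/V̇ = (37.0 − 19.7) / 0.75 = 17.3/0.75 = 23.067 cmH2O·s/L.
C = Vt/(Pplat − PEEP) = 487.5 / (19.7 − 6) = 487.5/13.7 = 35.584 mL/cmH2O.
τ = R × C = 23.067 × 0.03558 L/cmH2O = 0.8207 s.
Fraction remaining = e^(−Te/τ) = e^(−0.67/0.8207) = 0.442; trapped volume = 487.5 × 0.442 = 215.48 mL.
Additional alveolar pressure from trapping ≈ V_trapped / C = 215.48 / 35.584 = 6.056 cmH2O.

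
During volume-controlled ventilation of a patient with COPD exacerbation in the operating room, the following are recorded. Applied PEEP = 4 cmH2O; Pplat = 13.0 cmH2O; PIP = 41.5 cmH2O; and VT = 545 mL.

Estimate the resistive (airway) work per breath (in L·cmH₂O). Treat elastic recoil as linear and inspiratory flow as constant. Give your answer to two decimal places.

15.53

With constant inspiratory flow the resistive pressure is constant at PIP − Pplat = 41.5 − 13.0 = 28.5 cmH2O, so resistive work = 28.5 × 0.545 = 15.533 L·cmH2O.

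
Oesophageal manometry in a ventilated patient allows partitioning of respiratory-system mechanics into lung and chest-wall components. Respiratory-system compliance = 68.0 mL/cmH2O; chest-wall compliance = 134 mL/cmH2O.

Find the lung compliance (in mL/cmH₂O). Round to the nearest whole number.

138

1/CL = 1/Crs − 1/Ccw.
1/CL = 1/68.0 − 1/134 = 0.007243.
CL = 138.06 mL/cmH2O.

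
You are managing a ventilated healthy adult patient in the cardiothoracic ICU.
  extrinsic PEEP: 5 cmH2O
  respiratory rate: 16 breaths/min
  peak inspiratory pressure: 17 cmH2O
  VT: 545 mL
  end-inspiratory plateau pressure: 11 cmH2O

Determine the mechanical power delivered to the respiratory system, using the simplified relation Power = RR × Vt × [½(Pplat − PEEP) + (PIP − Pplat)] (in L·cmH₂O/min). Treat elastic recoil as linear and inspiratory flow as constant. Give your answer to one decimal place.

78.5

Per-breath work = Vt × [½(Pplat−PEEP) + (PIP−Pplat)] = 0.545 × [0.5×6.0 + 6.0] = 0.545 × 9.0 = 4.905 L·cmH2O.
Power = 16 × 4.905 = 78.48 L·cmH2O/min.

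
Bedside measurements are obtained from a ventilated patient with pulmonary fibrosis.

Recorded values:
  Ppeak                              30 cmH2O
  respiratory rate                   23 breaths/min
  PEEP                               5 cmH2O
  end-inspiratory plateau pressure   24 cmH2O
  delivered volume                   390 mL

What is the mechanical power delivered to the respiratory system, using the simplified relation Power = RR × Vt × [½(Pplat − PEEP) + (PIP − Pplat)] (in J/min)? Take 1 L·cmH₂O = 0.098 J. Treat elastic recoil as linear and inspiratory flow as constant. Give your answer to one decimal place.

Per-breath work = Vt × [½(Pplat−PEEP) + (PIP−Pplat)] = 0.390 × [0.5×19.0 + 6.0] = 0.390 × 15.5 = 6.045 L·cmH2O.
Power = 23 × 6.045 = 139.04 L·cmH2O/min.
× 0.098 J/(L·cmH2O) → 13.626 J/min.

13.6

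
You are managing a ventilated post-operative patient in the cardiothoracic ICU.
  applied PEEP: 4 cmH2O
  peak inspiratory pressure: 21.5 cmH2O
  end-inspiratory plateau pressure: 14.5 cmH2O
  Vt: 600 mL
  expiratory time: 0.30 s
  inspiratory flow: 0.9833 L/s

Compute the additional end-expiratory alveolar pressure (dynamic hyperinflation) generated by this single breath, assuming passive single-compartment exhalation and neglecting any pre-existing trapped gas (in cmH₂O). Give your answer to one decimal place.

5.0

R = (PIP − Pplat)/V̇ = (21.5 − 14.5) / 0.9833 = 7.0/0.9833 = 7.119 cmH2O·s/L.
C = Vt/(Pplat − PEEP) = 600.0 / (14.5 − 4) = 600.0/10.5 = 57.143 mL/cmH2O.
τ = R × C = 7.119 × 0.05714 L/cmH2O = 0.4068 s.
Fraction remaining = e^(−Te/τ) = e^(−0.30/0.4068) = 0.4783; trapped volume = 600.0 × 0.4783 = 286.98 mL.
Additional alveolar pressure from trapping ≈ V_trapped / C = 286.98 / 57.143 = 5.022 cmH2O.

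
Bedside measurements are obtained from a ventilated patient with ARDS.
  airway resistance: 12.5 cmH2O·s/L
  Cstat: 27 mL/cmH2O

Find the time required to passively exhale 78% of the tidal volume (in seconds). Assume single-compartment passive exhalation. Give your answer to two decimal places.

0.51

τ = R × C = 12.5 × 27 mL/cmH2O = 12.5 × 0.027 L/cmH2O = 0.3375 s.
Exhaled fraction f = 1 − e^(−t/τ) → t = −τ·ln(1 − f) = −0.3375·ln(0.22) = 0.511 s.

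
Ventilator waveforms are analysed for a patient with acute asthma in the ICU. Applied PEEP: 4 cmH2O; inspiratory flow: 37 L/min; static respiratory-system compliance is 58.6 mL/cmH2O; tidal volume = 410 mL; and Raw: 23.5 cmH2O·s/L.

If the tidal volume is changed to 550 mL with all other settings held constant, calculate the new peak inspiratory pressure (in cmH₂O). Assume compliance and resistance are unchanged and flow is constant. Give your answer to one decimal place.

27.9

Flow: 37 L/min ÷ 60 = 0.6167 L/s.
PIP = Vt/C + R·V̇ + PEEP (constant-flow equation of motion).
Only the elastic term changes: ΔPIP = ΔVt / C = (550 − 410) / 58.6 = 2.389 cmH2O.
Original PIP = 410/58.6 + 23.5×0.6167 + 4 = 25.489 cmH2O; new PIP = 25.489 + (2.389) = 27.878 cmH2O.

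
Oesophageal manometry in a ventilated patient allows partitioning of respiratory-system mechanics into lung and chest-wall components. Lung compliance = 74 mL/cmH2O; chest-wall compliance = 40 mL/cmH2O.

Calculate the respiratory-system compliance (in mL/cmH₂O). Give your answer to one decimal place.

Lung and chest wall are elastances in series: 1/Crs = 1/CL + 1/Ccw.
1/Crs = 1/74 + 1/40 = 0.03851.
Crs = 25.967 mL/cmH2O.

26.0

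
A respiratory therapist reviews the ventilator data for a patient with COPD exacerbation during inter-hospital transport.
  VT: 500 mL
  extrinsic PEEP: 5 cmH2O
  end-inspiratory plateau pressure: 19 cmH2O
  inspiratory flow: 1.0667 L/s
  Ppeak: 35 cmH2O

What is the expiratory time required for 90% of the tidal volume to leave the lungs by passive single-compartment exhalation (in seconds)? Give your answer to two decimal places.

R = (PIP − Pplat)/V̇ = (35 − 19) / 1.0667 = 16.0/1.0667 = 15.0 cmH2O·s/L.
C = Vt/(Pplat − PEEP) = 500.0 / (19 − 5) = 500.0/14.0 = 35.714 mL/cmH2O.
τ = R × C = 15.0 × 0.03571 L/cmH2O = 0.5357 s.
t = −τ·ln(1 − 0.90) = −0.5357·ln(0.1) = 1.233 s.

1.23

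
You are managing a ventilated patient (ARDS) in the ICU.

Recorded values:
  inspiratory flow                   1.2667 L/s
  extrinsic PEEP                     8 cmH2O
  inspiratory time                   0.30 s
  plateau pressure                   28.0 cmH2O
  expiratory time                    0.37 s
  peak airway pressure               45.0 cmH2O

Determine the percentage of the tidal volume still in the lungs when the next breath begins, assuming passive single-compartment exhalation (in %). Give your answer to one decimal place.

23.4

Vt = flow × Ti = 1.2667 L/s × 0.30 s × 1000 mL/L = 380.01 mL.
R = (PIP − Pplat)/V̇ = (45.0 − 28.0) / 1.2667 = 17.0/1.2667 = 13.421 cmH2O·s/L.
C = Vt/(Pplat − PEEP) = 380.01 / (28.0 − 8) = 380.01/20.0 = 19.001 mL/cmH2O.
τ = R × C = 13.421 × 0.019 L/cmH2O = 0.255 s.
Fraction remaining at end-expiration = e^(−Te/τ) = e^(−0.37/0.255) = 0.2343 → 23.43%.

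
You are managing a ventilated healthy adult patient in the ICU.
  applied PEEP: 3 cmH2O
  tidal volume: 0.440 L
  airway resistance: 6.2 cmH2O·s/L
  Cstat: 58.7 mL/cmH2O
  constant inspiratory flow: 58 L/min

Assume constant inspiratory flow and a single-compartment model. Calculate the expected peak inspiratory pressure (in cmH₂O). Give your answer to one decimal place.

16.5

Flow: 58 L/min ÷ 60 = 0.9667 L/s.
Equation of motion (constant flow): PIP = Vt/C + R·V̇ + PEEP.
PIP = 440/58.7 + 6.2×0.9667 + 3 = 7.496 + 5.994 + 3 = 16.49 cmH2O.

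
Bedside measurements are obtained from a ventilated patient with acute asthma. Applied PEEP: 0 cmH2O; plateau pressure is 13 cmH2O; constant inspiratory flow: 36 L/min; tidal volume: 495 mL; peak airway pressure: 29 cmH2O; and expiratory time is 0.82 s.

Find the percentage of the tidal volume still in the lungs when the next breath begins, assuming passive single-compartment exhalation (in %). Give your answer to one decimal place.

44.6

Flow: 36 L/min ÷ 60 = 0.6 L/s.
R = (PIP − Pplat)/V̇ = (29 − 13) / 0.6 = 16.0/0.6 = 26.667 cmH2O·s/L.
C = Vt/(Pplat − PEEP) = 495.0 / (13 − 0) = 495.0/13.0 = 38.077 mL/cmH2O.
τ = R × C = 26.667 × 0.03808 L/cmH2O = 1.015 s.
Fraction remaining at end-expiration = e^(−Te/τ) = e^(−0.82/1.015) = 0.4458 → 44.58%.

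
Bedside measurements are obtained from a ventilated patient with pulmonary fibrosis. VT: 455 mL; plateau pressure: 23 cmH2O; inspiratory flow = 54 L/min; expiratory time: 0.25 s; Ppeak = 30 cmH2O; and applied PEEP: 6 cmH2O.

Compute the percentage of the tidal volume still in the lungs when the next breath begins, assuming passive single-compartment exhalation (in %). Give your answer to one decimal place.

Flow: 54 L/min ÷ 60 = 0.9 L/s.
R = (PIP − Pplat)/V̇ = (30 − 23) / 0.9 = 7.0/0.9 = 7.778 cmH2O·s/L.
C = Vt/(Pplat − PEEP) = 455.0 / (23 − 6) = 455.0/17.0 = 26.765 mL/cmH2O.
τ = R × C = 7.778 × 0.02677 L/cmH2O = 0.2082 s.
Fraction remaining at end-expiration = e^(−Te/τ) = e^(−0.25/0.2082) = 0.301 → 30.1%.

30.1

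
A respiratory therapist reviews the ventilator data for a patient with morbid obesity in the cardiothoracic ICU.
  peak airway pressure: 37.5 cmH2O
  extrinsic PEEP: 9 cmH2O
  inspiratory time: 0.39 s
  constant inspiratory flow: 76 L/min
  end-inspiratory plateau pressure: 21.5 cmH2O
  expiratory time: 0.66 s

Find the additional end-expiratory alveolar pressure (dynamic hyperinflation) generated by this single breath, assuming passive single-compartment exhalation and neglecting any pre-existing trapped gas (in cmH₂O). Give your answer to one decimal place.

3.3

Flow: 76 L/min ÷ 60 = 1.2667 L/s.
Vt = flow × Ti = 1.2667 L/s × 0.39 s × 1000 mL/L = 494.01 mL.
R = (PIP − Pplat)/V̇ = (37.5 − 21.5) / 1.2667 = 16.0/1.2667 = 12.631 cmH2O·s/L.
C = Vt/(Pplat − PEEP) = 494.01 / (21.5 − 9) = 494.01/12.5 = 39.521 mL/cmH2O.
τ = R × C = 12.631 × 0.03952 L/cmH2O = 0.4992 s.
Fraction remaining = e^(−Te/τ) = e^(−0.66/0.4992) = 0.2666; trapped volume = 494.01 × 0.2666 = 131.7 mL.
Additional alveolar pressure from trapping ≈ V_trapped / C = 131.7 / 39.521 = 3.332 cmH2O.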